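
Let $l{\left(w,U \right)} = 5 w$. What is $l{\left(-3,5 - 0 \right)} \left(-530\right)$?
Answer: $7950$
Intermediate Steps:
$l{\left(-3,5 - 0 \right)} \left(-530\right) = 5 \left(-3\right) \left(-530\right) = \left(-15\right) \left(-530\right) = 7950$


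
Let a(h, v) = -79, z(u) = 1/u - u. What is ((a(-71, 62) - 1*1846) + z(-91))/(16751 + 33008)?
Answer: -166895/4528069 ≈ -0.036858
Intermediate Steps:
((a(-71, 62) - 1*1846) + z(-91))/(16751 + 33008) = ((-79 - 1*1846) + (1/(-91) - 1*(-91)))/(16751 + 33008) = ((-79 - 1846) + (-1/91 + 91))/49759 = (-1925 + 8280/91)*(1/49759) = -166895/91*1/49759 = -166895/4528069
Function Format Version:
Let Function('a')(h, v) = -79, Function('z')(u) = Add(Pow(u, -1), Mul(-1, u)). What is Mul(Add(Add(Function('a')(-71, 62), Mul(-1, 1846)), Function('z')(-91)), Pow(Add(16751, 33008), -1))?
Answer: Rational(-166895, 4528069) ≈ -0.036858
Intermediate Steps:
Mul(Add(Add(Function('a')(-71, 62), Mul(-1, 1846)), Function('z')(-91)), Pow(Add(16751, 33008), -1)) = Mul(Add(Add(-79, Mul(-1, 1846)), Add(Pow(-91, -1), Mul(-1, -91))), Pow(Add(16751, 33008), -1)) = Mul(Add(Add(-79, -1846), Add(Rational(-1, 91), 91)), Pow(49759, -1)) = Mul(Add(-1925, Rational(8280, 91)), Rational(1, 49759)) = Mul(Rational(-166895, 91), Rational(1, 49759)) = Rational(-166895, 4528069)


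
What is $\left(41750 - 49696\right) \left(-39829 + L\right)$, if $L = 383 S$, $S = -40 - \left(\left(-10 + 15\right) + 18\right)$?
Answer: $508210268$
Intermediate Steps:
$S = -63$ ($S = -40 - \left(5 + 18\right) = -40 - 23 = -63$)
$L = -24129$ ($L = 383 \left(-63\right) = -24129$)
$\left(41750 - 49696\right) \left(-39829 + L\right) = \left(41750 - 49696\right) \left(-39829 - 24129\right) = \left(-7946\right) \left(-63958\right) = 508210268$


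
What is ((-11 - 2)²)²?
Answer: 28561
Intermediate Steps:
((-11 - 2)²)² = ((-13)²)² = 169² = 28561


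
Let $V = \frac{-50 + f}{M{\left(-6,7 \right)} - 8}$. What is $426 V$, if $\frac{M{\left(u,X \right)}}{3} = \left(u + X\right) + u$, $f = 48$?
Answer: $\frac{852}{23} \approx 37.043$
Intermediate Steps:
$M{\left(u,X \right)} = 3 X + 6 u$ ($M{\left(u,X \right)} = 3 \left(\left(u + X\right) + u\right) = 3 \left(\left(X + u\right) + u\right) = 3 \left(X + 2 u\right) = 3 X + 6 u$)
$V = \frac{2}{23}$ ($V = \frac{-50 + 48}{\left(3 \cdot 7 + 6 \left(-6\right)\right) - 8} = - \frac{2}{\left(21 - 36\right) - 8} = - \frac{2}{-15 - 8} = - \frac{2}{-23} = \left(-2\right) \left(- \frac{1}{23}\right) = \frac{2}{23} \approx 0.086957$)
$426 V = 426 \cdot \frac{2}{23} = \frac{852}{23}$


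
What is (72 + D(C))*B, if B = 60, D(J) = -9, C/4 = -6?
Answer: 3780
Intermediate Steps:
C = -24 (C = 4*(-6) = -24)
(72 + D(C))*B = (72 - 9)*60 = 63*60 = 3780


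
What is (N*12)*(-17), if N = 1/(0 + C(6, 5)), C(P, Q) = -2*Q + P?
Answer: 51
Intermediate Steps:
C(P, Q) = P - 2*Q
N = -¼ (N = 1/(0 + (6 - 2*5)) = 1/(0 + (6 - 10)) = 1/(0 - 4) = 1/(-4) = -¼ ≈ -0.25000)
(N*12)*(-17) = -¼*12*(-17) = -3*(-17) = 51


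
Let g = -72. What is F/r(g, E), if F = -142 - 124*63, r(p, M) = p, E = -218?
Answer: 3977/36 ≈ 110.47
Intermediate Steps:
F = -7954 (F = -142 - 7812 = -7954)
F/r(g, E) = -7954/(-72) = -7954*(-1/72) = 3977/36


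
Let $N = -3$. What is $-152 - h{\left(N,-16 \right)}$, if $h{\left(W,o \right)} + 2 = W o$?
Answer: $-198$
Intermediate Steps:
$h{\left(W,o \right)} = -2 + W o$
$-152 - h{\left(N,-16 \right)} = -152 - \left(-2 - -48\right) = -152 - \left(-2 + 48\right) = -152 - 46 = -198$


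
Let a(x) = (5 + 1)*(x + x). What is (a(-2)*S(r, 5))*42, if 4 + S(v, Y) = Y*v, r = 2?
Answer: -6048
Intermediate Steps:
a(x) = 12*x (a(x) = 6*(2*x) = 12*x)
S(v, Y) = -4 + Y*v
(a(-2)*S(r, 5))*42 = ((12*(-2))*(-4 + 5*2))*42 = -24*(-4 + 10)*42 = -24*6*42 = -144*42 = -6048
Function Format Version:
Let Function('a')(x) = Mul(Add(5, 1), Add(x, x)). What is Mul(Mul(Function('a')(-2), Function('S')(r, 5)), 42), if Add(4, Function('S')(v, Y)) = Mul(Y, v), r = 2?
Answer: -6048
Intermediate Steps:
Function('a')(x) = Mul(12, x) (Function('a')(x) = Mul(6, Mul(2, x)) = Mul(12, x))
Function('S')(v, Y) = Add(-4, Mul(Y, v))
Mul(Mul(Function('a')(-2), Function('S')(r, 5)), 42) = Mul(Mul(Mul(12, -2), Add(-4, Mul(5, 2))), 42) = Mul(Mul(-24, Add(-4, 10)), 42) = Mul(Mul(-24, 6), 42) = Mul(-144, 42) = -6048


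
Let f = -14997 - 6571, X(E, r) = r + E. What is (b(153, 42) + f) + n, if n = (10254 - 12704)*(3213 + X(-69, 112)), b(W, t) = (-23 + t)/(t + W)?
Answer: -1559759741/195 ≈ -7.9988e+6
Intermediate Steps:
b(W, t) = (-23 + t)/(W + t)
X(E, r) = E + r
f = -21568
n = -7977200 (n = (10254 - 12704)*(3213 + (-69 + 112)) = -2450*(3213 + 43) = -2450*3256 = -7977200)
(b(153, 42) + f) + n = ((-23 + 42)/(153 + 42) - 21568) - 7977200 = (19/195 - 21568) - 7977200 = -4205741/195 - 7977200 = -1559759741/195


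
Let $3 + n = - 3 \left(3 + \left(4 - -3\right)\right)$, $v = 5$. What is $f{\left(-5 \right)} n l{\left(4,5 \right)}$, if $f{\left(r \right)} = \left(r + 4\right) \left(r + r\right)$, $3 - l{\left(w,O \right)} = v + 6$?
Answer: $2640$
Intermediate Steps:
$l{\left(w,O \right)} = -8$ ($l{\left(w,O \right)} = 3 - \left(5 + 6\right) = 3 - 11 = -8$)
$f{\left(r \right)} = 2 r \left(4 + r\right)$ ($f{\left(r \right)} = \left(4 + r\right) 2 r = 2 r \left(4 + r\right)$)
$n = -33$ ($n = -3 - 3 \left(3 + \left(4 - -3\right)\right) = -3 - 3 \left(3 + \left(4 + 3\right)\right) = -3 - 3 \left(3 + 7\right) = -3 - 30 = -33$)
$f{\left(-5 \right)} n l{\left(4,5 \right)} = 2 \left(-5\right) \left(4 - 5\right) \left(-33\right) \left(-8\right) = 2 \left(-5\right) \left(-1\right) \left(-33\right) \left(-8\right) = 10 \left(-33\right) \left(-8\right) = \left(-330\right) \left(-8\right) = 2640$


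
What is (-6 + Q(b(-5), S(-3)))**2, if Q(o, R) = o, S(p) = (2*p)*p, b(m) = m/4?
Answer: 841/16 ≈ 52.563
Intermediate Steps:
b(m) = m/4 (b(m) = m*(1/4) = m/4)
S(p) = 2*p**2
(-6 + Q(b(-5), S(-3)))**2 = (-6 + (1/4)*(-5))**2 = (-6 - 5/4)**2 = (-29/4)**2 = 841/16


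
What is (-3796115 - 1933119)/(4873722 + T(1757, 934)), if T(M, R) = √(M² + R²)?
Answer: -27922693788948/23753162173879 + 5729234*√3959405/23753162173879 ≈ -1.1751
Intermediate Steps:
(-3796115 - 1933119)/(4873722 + T(1757, 934)) = (-3796115 - 1933119)/(4873722 + √(1757² + 934²)) = -5729234/(4873722 + √(3087049 + 872356)) = -5729234/(4873722 + √3959405)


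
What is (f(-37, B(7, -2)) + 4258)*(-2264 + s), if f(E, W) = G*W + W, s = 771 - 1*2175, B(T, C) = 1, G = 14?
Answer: -15673364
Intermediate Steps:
s = -1404 (s = 771 - 2175 = -1404)
f(E, W) = 15*W (f(E, W) = 14*W + W = 15*W)
(f(-37, B(7, -2)) + 4258)*(-2264 + s) = (15*1 + 4258)*(-2264 - 1404) = (15 + 4258)*(-3668) = 4273*(-3668) = -15673364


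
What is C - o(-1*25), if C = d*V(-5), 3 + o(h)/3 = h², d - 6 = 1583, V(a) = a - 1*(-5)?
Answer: -1866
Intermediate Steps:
V(a) = 5 + a (V(a) = a + 5 = 5 + a)
d = 1589 (d = 6 + 1583 = 1589)
o(h) = -9 + 3*h²
C = 0 (C = 1589*(5 - 5) = 1589*0 = 0)
C - o(-1*25) = 0 - (-9 + 3*(-1*25)²) = 0 - (-9 + 3*(-25)²) = 0 - (-9 + 3*625) = 0 - (-9 + 1875) = 0 - 1*1866 = 0 - 1866 = -1866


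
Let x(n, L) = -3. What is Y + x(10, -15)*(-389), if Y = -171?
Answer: 996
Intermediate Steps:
Y + x(10, -15)*(-389) = -171 - 3*(-389) = -171 + 1167 = 996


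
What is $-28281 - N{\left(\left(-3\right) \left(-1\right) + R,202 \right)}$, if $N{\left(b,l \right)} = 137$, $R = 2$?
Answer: $-28418$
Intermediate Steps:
$-28281 - N{\left(\left(-3\right) \left(-1\right) + R,202 \right)} = -28281 - 137 = -28418$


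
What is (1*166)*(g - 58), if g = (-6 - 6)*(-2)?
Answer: -5644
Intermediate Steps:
g = 24 (g = -12*(-2) = 24)
(1*166)*(g - 58) = (1*166)*(24 - 58) = 166*(-34) = -5644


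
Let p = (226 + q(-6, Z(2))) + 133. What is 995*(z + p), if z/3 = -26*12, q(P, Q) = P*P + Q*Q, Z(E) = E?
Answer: -534315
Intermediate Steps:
q(P, Q) = P² + Q²
p = 399 (p = (226 + ((-6)² + 2²)) + 133 = (226 + (36 + 4)) + 133 = (226 + 40) + 133 = 266 + 133 = 399)
z = -936 (z = 3*(-26*12) = 3*(-312) = -936)
995*(z + p) = 995*(-936 + 399) = 995*(-537) = -534315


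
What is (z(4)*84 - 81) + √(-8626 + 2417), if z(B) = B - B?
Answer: -81 + I*√6209 ≈ -81.0 + 78.797*I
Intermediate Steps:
z(B) = 0
(z(4)*84 - 81) + √(-8626 + 2417) = (0*84 - 81) + √(-8626 + 2417) = (0 - 81) + √(-6209) = -81 + I*√6209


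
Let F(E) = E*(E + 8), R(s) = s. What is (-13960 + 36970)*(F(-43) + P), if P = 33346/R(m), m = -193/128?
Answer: -91529707230/193 ≈ -4.7425e+8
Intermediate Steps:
m = -193/128 (m = -193*1/128 = -193/128 ≈ -1.5078)
F(E) = E*(8 + E)
P = -4268288/193 (P = 33346/(-193/128) = 33346*(-128/193) = -4268288/193 ≈ -22115.)
(-13960 + 36970)*(F(-43) + P) = (-13960 + 36970)*(-43*(8 - 43) - 4268288/193) = 23010*(-43*(-35) - 4268288/193) = 23010*(1505 - 4268288/193) = 23010*(-3977823/193) = -91529707230/193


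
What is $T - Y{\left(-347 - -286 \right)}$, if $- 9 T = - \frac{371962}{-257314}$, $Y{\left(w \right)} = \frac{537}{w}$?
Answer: $\frac{610454440}{70632693} \approx 8.6427$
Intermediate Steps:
$T = - \frac{185981}{1157913}$ ($T = - \frac{\left(-371962\right) \frac{1}{-257314}}{9} = - \frac{\left(-371962\right) \left(- \frac{1}{257314}\right)}{9} = \left(- \frac{1}{9}\right) \frac{185981}{128657} = - \frac{185981}{1157913} \approx -0.16062$)
$T - Y{\left(-347 - -286 \right)} = - \frac{185981}{1157913} - \frac{537}{-347 - -286} = - \frac{185981}{1157913} - \frac{537}{-347 + 286} = - \frac{185981}{1157913} - \frac{537}{-61} = - \frac{185981}{1157913} - 537 \left(- \frac{1}{61}\right) = - \frac{185981}{1157913} - - \frac{537}{61} = - \frac{185981}{1157913} + \frac{537}{61} = \frac{610454440}{70632693}$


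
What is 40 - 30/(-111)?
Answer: 1490/37 ≈ 40.270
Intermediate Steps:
40 - 30/(-111) = 40 - 30*(-1/111) = 40 + 10/37 = 1490/37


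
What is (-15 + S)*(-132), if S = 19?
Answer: -528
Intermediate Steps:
(-15 + S)*(-132) = (-15 + 19)*(-132) = 4*(-132) = -528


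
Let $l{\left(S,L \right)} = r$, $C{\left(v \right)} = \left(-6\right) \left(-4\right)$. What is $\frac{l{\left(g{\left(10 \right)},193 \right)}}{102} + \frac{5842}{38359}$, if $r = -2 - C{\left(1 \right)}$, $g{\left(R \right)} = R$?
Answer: $- \frac{200725}{1956309} \approx -0.1026$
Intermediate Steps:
$C{\left(v \right)} = 24$
$r = -26$ ($r = -2 - 24 = -26$)
$l{\left(S,L \right)} = -26$
$\frac{l{\left(g{\left(10 \right)},193 \right)}}{102} + \frac{5842}{38359} = - \frac{26}{102} + \frac{5842}{38359} = \left(-26\right) \frac{1}{102} + 5842 \cdot \frac{1}{38359} = - \frac{13}{51} + \frac{5842}{38359} = - \frac{200725}{1956309}$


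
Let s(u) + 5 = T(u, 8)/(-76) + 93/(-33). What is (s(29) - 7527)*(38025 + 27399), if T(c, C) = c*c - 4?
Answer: -103178800140/209 ≈ -4.9368e+8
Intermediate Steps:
T(c, C) = -4 + c² (T(c, C) = c² - 4 = -4 + c²)
s(u) = -1623/209 - u²/76 (s(u) = -5 + ((-4 + u²)/(-76) + 93/(-33)) = -5 + ((-4 + u²)*(-1/76) + 93*(-1/33)) = -5 + ((1/19 - u²/76) - 31/11) = -5 + (-578/209 - u²/76) = -1623/209 - u²/76)
(s(29) - 7527)*(38025 + 27399) = ((-1623/209 - 1/76*29²) - 7527)*(38025 + 27399) = ((-1623/209 - 1/76*841) - 7527)*65424 = ((-1623/209 - 841/76) - 7527)*65424 = (-15743/836 - 7527)*65424 = -6308315/836*65424 = -103178800140/209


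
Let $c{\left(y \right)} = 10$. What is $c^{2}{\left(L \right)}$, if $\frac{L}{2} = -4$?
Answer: $100$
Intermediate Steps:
$L = -8$ ($L = 2 \left(-4\right) = -8$)
$c^{2}{\left(L \right)} = 10^{2} = 100$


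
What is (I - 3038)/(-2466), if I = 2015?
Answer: 341/822 ≈ 0.41484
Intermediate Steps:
(I - 3038)/(-2466) = (2015 - 3038)/(-2466) = -1023*(-1/2466) = 341/822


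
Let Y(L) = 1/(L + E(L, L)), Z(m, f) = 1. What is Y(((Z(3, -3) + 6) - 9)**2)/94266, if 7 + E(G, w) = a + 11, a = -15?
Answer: -1/659862 ≈ -1.5155e-6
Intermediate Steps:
E(G, w) = -11 (E(G, w) = -7 + (-15 + 11) = -7 - 4 = -11)
Y(L) = 1/(-11 + L) (Y(L) = 1/(L - 11) = 1/(-11 + L))
Y(((Z(3, -3) + 6) - 9)**2)/94266 = 1/(-11 + ((1 + 6) - 9)**2*94266) = (1/94266)/(-11 + (7 - 9)**2) = (1/94266)/(-11 + (-2)**2) = (1/94266)/(-11 + 4) = (1/94266)/(-7) = -1/7*1/94266 = -1/659862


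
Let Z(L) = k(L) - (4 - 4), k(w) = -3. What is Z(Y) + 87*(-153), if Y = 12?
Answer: -13314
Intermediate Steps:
Z(L) = -3 (Z(L) = -3 - (4 - 4) = -3 - 1*0 = -3 + 0 = -3)
Z(Y) + 87*(-153) = -3 + 87*(-153) = -3 - 13311 = -13314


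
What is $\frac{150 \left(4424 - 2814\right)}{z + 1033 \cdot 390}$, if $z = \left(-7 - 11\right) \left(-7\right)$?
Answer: $\frac{20125}{33583} \approx 0.59926$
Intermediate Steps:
$z = 126$ ($z = \left(-18\right) \left(-7\right) = 126$)
$\frac{150 \left(4424 - 2814\right)}{z + 1033 \cdot 390} = \frac{150 \left(4424 - 2814\right)}{126 + 1033 \cdot 390} = \frac{150 \left(4424 - 2814\right)}{126 + 402870} = \frac{150 \cdot 1610}{402996} = 241500 \cdot \frac{1}{402996} = \frac{20125}{33583}$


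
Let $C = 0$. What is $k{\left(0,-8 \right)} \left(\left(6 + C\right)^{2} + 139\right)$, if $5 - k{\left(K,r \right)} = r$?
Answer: $2275$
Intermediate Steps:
$k{\left(K,r \right)} = 5 - r$
$k{\left(0,-8 \right)} \left(\left(6 + C\right)^{2} + 139\right) = \left(5 - -8\right) \left(\left(6 + 0\right)^{2} + 139\right) = \left(5 + 8\right) \left(6^{2} + 139\right) = 13 \left(36 + 139\right) = 13 \cdot 175 = 2275$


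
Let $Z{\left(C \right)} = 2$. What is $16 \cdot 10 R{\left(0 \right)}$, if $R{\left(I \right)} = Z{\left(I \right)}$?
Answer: $320$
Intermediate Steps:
$R{\left(I \right)} = 2$
$16 \cdot 10 R{\left(0 \right)} = 16 \cdot 10 \cdot 2 = 160 \cdot 2 = 320$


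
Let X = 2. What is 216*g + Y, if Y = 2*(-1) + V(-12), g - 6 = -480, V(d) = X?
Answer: -102384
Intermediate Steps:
V(d) = 2
g = -474 (g = 6 - 480 = -474)
Y = 0 (Y = 2*(-1) + 2 = -2 + 2 = 0)
216*g + Y = 216*(-474) + 0 = -102384 + 0 = -102384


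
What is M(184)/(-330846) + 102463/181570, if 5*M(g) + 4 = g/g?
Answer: 8432732/14943211 ≈ 0.56432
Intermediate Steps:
M(g) = -3/5 (M(g) = -4/5 + (g/g)/5 = -4/5 + (1/5)*1 = -4/5 + 1/5 = -3/5)
M(184)/(-330846) + 102463/181570 = -3/5/(-330846) + 102463/181570 = -3/5*(-1/330846) + 102463*(1/181570) = 1/551410 + 102463/181570 = 8432732/14943211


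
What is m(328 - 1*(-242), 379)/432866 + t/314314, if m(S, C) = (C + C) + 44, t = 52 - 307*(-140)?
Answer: 61296005/441739753 ≈ 0.13876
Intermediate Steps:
t = 43032 (t = 52 + 42980 = 43032)
m(S, C) = 44 + 2*C (m(S, C) = 2*C + 44 = 44 + 2*C)
m(328 - 1*(-242), 379)/432866 + t/314314 = (44 + 2*379)/432866 + 43032/314314 = (44 + 758)*(1/432866) + 43032*(1/314314) = 802*(1/432866) + 1956/14287 = 401/216433 + 1956/14287 = 61296005/441739753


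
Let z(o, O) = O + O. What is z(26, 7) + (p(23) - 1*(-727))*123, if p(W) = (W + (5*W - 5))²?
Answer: 2265182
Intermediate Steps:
z(o, O) = 2*O
p(W) = (-5 + 6*W)² (p(W) = (W + (-5 + 5*W))² = (-5 + 6*W)²)
z(26, 7) + (p(23) - 1*(-727))*123 = 2*7 + ((-5 + 6*23)² - 1*(-727))*123 = 14 + ((-5 + 138)² + 727)*123 = 14 + (133² + 727)*123 = 14 + (17689 + 727)*123 = 14 + 18416*123 = 14 + 2265168 = 2265182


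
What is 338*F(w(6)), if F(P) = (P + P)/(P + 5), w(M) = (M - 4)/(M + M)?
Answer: 676/31 ≈ 21.806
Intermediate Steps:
w(M) = (-4 + M)/(2*M) (w(M) = (-4 + M)/((2*M)) = (-4 + M)*(1/(2*M)) = (-4 + M)/(2*M))
F(P) = 2*P/(5 + P) (F(P) = (2*P)/(5 + P) = 2*P/(5 + P))
338*F(w(6)) = 338*(2*((½)*(-4 + 6)/6)/(5 + (½)*(-4 + 6)/6)) = 338*(2*((½)*(⅙)*2)/(5 + (½)*(⅙)*2)) = 338*(2*(⅙)/(5 + ⅙)) = 338*(2*(⅙)/(31/6)) = 338*(2*(⅙)*(6/31)) = 338*(2/31) = 676/31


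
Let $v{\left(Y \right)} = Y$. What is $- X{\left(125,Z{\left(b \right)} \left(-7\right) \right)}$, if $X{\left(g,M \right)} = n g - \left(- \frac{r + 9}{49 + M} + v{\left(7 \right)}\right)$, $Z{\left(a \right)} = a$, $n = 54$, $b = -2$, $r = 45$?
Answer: $- \frac{47207}{7} \approx -6743.9$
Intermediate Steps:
$X{\left(g,M \right)} = -7 + 54 g + \frac{54}{49 + M}$ ($X{\left(g,M \right)} = 54 g + \left(\frac{45 + 9}{49 + M} - 7\right) = 54 g - \left(7 - \frac{54}{49 + M}\right) = -7 + 54 g + \frac{54}{49 + M}$)
$- X{\left(125,Z{\left(b \right)} \left(-7\right) \right)} = - \frac{-289 - 7 \left(\left(-2\right) \left(-7\right)\right) + 2646 \cdot 125 + 54 \left(\left(-2\right) \left(-7\right)\right) 125}{49 - -14} = - \frac{-289 - 98 + 330750 + 54 \cdot 14 \cdot 125}{49 + 14} = - \frac{-289 - 98 + 330750 + 94500}{63} = - \frac{424863}{63} = \left(-1\right) \frac{47207}{7} = - \frac{47207}{7}$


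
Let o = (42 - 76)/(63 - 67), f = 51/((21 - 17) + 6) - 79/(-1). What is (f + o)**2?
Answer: 214369/25 ≈ 8574.8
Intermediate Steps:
f = 841/10 (f = 51/(4 + 6) - 79*(-1) = 51/10 + 79 = 841/10 ≈ 84.100)
o = 17/2 (o = -34/(-4) = -34*(-1/4) = 17/2 ≈ 8.5000)
(f + o)**2 = (841/10 + 17/2)**2 = (463/5)**2 = 214369/25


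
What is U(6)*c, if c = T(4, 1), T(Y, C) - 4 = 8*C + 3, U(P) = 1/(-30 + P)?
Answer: -5/8 ≈ -0.62500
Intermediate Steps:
T(Y, C) = 7 + 8*C (T(Y, C) = 4 + (8*C + 3) = 4 + (3 + 8*C) = 7 + 8*C)
c = 15 (c = 7 + 8*1 = 7 + 8 = 15)
U(6)*c = 15/(-30 + 6) = 15/(-24) = -1/24*15 = -5/8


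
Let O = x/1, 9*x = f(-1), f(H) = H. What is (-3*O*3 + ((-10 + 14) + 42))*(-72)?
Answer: -3384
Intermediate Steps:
x = -⅑ (x = (⅑)*(-1) = -⅑ ≈ -0.11111)
O = -⅑ (O = -⅑/1 = -⅑*1 = -⅑ ≈ -0.11111)
(-3*O*3 + ((-10 + 14) + 42))*(-72) = (-3*(-⅑)*3 + ((-10 + 14) + 42))*(-72) = ((⅓)*3 + (4 + 42))*(-72) = (1 + 46)*(-72) = 47*(-72) = -3384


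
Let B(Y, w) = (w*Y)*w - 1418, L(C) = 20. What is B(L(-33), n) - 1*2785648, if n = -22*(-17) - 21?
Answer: -294886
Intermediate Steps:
n = 353 (n = 374 - 21 = 353)
B(Y, w) = -1418 + Y*w² (B(Y, w) = (Y*w)*w - 1418 = Y*w² - 1418 = -1418 + Y*w²)
B(L(-33), n) - 1*2785648 = (-1418 + 20*353²) - 1*2785648 = (-1418 + 20*124609) - 2785648 = (-1418 + 2492180) - 2785648 = 2490762 - 2785648 = -294886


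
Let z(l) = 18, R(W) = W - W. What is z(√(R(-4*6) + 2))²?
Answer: 324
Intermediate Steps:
R(W) = 0
z(√(R(-4*6) + 2))² = 18² = 324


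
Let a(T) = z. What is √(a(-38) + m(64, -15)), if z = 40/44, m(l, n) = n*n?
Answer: √27335/11 ≈ 15.030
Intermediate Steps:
m(l, n) = n²
z = 10/11 (z = 40*(1/44) = 10/11 ≈ 0.90909)
a(T) = 10/11
√(a(-38) + m(64, -15)) = √(10/11 + (-15)²) = √(10/11 + 225) = √(2485/11) = √27335/11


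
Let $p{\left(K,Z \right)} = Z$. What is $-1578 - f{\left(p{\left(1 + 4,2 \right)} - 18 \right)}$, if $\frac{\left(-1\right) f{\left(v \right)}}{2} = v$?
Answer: $-1610$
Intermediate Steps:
$f{\left(v \right)} = - 2 v$
$-1578 - f{\left(p{\left(1 + 4,2 \right)} - 18 \right)} = -1578 - - 2 \left(2 - 18\right) = -1578 - \left(-2\right) \left(-16\right) = -1578 - 32 = -1610$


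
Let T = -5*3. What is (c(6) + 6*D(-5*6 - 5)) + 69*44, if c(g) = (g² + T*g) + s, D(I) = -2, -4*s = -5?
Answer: 11885/4 ≈ 2971.3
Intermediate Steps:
s = 5/4 (s = -¼*(-5) = 5/4 ≈ 1.2500)
T = -15
c(g) = 5/4 + g² - 15*g (c(g) = (g² - 15*g) + 5/4 = 5/4 + g² - 15*g)
(c(6) + 6*D(-5*6 - 5)) + 69*44 = ((5/4 + 6² - 15*6) + 6*(-2)) + 69*44 = ((5/4 + 36 - 90) - 12) + 3036 = (-211/4 - 12) + 3036 = -259/4 + 3036 = 11885/4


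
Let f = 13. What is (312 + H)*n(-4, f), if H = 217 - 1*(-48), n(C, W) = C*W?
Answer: -30004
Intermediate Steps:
H = 265 (H = 217 + 48 = 265)
(312 + H)*n(-4, f) = (312 + 265)*(-4*13) = 577*(-52) = -30004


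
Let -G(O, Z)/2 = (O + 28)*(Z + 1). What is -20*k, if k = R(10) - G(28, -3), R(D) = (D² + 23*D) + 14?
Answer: -2400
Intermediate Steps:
R(D) = 14 + D² + 23*D
G(O, Z) = -2*(1 + Z)*(28 + O) (G(O, Z) = -2*(O + 28)*(Z + 1) = -2*(28 + O)*(1 + Z) = -2*(1 + Z)*(28 + O))
k = 120 (k = (14 + 10² + 23*10) - (-56 - 56*(-3) - 2*28 - 2*28*(-3)) = (14 + 100 + 230) - (-56 + 168 - 56 + 168) = 344 - 1*224 = 344 - 224 = 120)
-20*k = -20*120 = -2400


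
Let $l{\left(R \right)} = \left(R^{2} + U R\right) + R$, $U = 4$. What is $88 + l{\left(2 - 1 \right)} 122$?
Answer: $820$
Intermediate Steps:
$l{\left(R \right)} = R^{2} + 5 R$ ($l{\left(R \right)} = \left(R^{2} + 4 R\right) + R = R^{2} + 5 R$)
$88 + l{\left(2 - 1 \right)} 122 = 88 + \left(2 - 1\right) \left(5 + \left(2 - 1\right)\right) 122 = 88 + 1 \left(5 + 1\right) 122 = 88 + 1 \cdot 6 \cdot 122 = 88 + 6 \cdot 122 = 88 + 732 = 820$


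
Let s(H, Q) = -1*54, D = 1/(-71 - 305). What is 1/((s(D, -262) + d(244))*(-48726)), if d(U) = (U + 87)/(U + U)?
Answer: 244/633949623 ≈ 3.8489e-7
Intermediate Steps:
D = -1/376 (D = 1/(-376) = -1/376 ≈ -0.0026596)
s(H, Q) = -54
d(U) = (87 + U)/(2*U) (d(U) = (87 + U)/((2*U)) = (87 + U)*(1/(2*U)) = (87 + U)/(2*U))
1/((s(D, -262) + d(244))*(-48726)) = 1/(-54 + (½)*(87 + 244)/244*(-48726)) = -1/48726/(-54 + (½)*(1/244)*331) = -1/48726/(-54 + 331/488) = -1/48726/(-26021/488) = -488/26021*(-1/48726) = 244/633949623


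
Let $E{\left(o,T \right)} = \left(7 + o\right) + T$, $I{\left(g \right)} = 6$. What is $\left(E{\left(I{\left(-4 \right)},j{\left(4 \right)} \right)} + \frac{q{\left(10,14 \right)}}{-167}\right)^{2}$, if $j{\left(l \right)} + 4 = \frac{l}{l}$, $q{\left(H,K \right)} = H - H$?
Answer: $100$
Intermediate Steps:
$q{\left(H,K \right)} = 0$
$j{\left(l \right)} = -3$ ($j{\left(l \right)} = -4 + \frac{l}{l} = -4 + 1 = -3$)
$E{\left(o,T \right)} = 7 + T + o$
$\left(E{\left(I{\left(-4 \right)},j{\left(4 \right)} \right)} + \frac{q{\left(10,14 \right)}}{-167}\right)^{2} = \left(\left(7 - 3 + 6\right) + \frac{0}{-167}\right)^{2} = \left(10 + 0 \left(- \frac{1}{167}\right)\right)^{2} = \left(10 + 0\right)^{2} = 10^{2} = 100$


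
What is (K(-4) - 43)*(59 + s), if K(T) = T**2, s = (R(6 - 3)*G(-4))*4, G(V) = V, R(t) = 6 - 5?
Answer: -1161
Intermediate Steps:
R(t) = 1
s = -16 (s = (1*(-4))*4 = -4*4 = -16)
(K(-4) - 43)*(59 + s) = ((-4)**2 - 43)*(59 - 16) = (16 - 43)*43 = -27*43 = -1161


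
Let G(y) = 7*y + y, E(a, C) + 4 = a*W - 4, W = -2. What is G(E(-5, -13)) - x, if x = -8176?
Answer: 8192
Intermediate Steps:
E(a, C) = -8 - 2*a (E(a, C) = -4 + (a*(-2) - 4) = -4 + (-2*a - 4) = -4 + (-4 - 2*a) = -8 - 2*a)
G(y) = 8*y
G(E(-5, -13)) - x = 8*(-8 - 2*(-5)) - 1*(-8176) = 8*(-8 + 10) + 8176 = 8*2 + 8176 = 16 + 8176 = 8192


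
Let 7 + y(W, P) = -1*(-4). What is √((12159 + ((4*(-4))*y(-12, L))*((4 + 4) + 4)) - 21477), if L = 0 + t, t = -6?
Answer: I*√8742 ≈ 93.499*I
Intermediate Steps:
L = -6 (L = 0 - 6 = -6)
y(W, P) = -3 (y(W, P) = -7 - 1*(-4) = -7 + 4 = -3)
√((12159 + ((4*(-4))*y(-12, L))*((4 + 4) + 4)) - 21477) = √((12159 + ((4*(-4))*(-3))*((4 + 4) + 4)) - 21477) = √((12159 + (-16*(-3))*(8 + 4)) - 21477) = √((12159 + 48*12) - 21477) = √((12159 + 576) - 21477) = √(12735 - 21477) = √(-8742) = I*√8742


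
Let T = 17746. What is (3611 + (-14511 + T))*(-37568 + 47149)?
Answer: 65591526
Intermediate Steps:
(3611 + (-14511 + T))*(-37568 + 47149) = (3611 + (-14511 + 17746))*(-37568 + 47149) = (3611 + 3235)*9581 = 6846*9581 = 65591526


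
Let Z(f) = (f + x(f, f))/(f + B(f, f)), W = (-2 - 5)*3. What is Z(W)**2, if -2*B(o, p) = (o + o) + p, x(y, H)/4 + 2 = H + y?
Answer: 155236/441 ≈ 352.01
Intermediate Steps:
x(y, H) = -8 + 4*H + 4*y (x(y, H) = -8 + 4*(H + y) = -8 + (4*H + 4*y) = -8 + 4*H + 4*y)
B(o, p) = -o - p/2 (B(o, p) = -((o + o) + p)/2 = -(2*o + p)/2 = -(p + 2*o)/2 = -o - p/2)
W = -21 (W = -7*3 = -21)
Z(f) = -2*(-8 + 9*f)/f (Z(f) = (f + (-8 + 4*f + 4*f))/(f + (-f - f/2)) = (f + (-8 + 8*f))/(f - 3*f/2) = (-8 + 9*f)/((-f/2)) = (-8 + 9*f)*(-2/f) = -2*(-8 + 9*f)/f)
Z(W)**2 = (-18 + 16/(-21))**2 = (-18 + 16*(-1/21))**2 = (-18 - 16/21)**2 = (-394/21)**2 = 155236/441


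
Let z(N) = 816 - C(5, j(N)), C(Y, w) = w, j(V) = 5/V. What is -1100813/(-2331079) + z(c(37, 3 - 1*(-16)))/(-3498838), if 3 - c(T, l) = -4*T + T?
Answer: 438861729866015/929791727627028 ≈ 0.47200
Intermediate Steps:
c(T, l) = 3 + 3*T (c(T, l) = 3 - (-4*T + T) = 3 - (-3)*T = 3 + 3*T)
z(N) = 816 - 5/N
-1100813/(-2331079) + z(c(37, 3 - 1*(-16)))/(-3498838) = -1100813/(-2331079) + (816 - 5/(3 + 3*37))/(-3498838) = -1100813*(-1/2331079) + (816 - 5/(3 + 111))*(-1/3498838) = 1100813/2331079 + (816 - 5/114)*(-1/3498838) = 1100813/2331079 + (93019/114)*(-1/3498838) = 1100813/2331079 - 93019/398867532 = 438861729866015/929791727627028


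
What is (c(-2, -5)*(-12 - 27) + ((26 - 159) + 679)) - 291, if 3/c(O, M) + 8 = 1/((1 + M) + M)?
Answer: 19668/73 ≈ 269.42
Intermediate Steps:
c(O, M) = 3/(-8 + 1/(1 + 2*M)) (c(O, M) = 3/(-8 + 1/((1 + M) + M)) = 3/(-8 + 1/(1 + 2*M)))
(c(-2, -5)*(-12 - 27) + ((26 - 159) + 679)) - 291 = ((3*(-1 - 2*(-5))/(7 + 16*(-5)))*(-12 - 27) + ((26 - 159) + 679)) - 291 = ((3*(-1 + 10)/(7 - 80))*(-39) + (-133 + 679)) - 291 = ((3*9/(-73))*(-39) + 546) - 291 = ((3*(-1/73)*9)*(-39) + 546) - 291 = (-27/73*(-39) + 546) - 291 = (1053/73 + 546) - 291 = 40911/73 - 291 = 19668/73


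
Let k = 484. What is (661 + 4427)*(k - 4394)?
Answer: -19894080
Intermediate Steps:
(661 + 4427)*(k - 4394) = (661 + 4427)*(484 - 4394) = 5088*(-3910) = -19894080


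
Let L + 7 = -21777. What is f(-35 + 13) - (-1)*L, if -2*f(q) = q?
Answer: -21773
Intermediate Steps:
f(q) = -q/2
L = -21784 (L = -7 - 21777 = -21784)
f(-35 + 13) - (-1)*L = -(-35 + 13)/2 - (-1)*(-21784) = -1/2*(-22) - 1*21784 = 11 - 21784 = -21773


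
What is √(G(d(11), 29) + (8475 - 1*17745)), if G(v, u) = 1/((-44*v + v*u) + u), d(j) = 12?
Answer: I*√211365421/151 ≈ 96.281*I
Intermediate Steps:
G(v, u) = 1/(u - 44*v + u*v) (G(v, u) = 1/((-44*v + u*v) + u) = 1/(u - 44*v + u*v))
√(G(d(11), 29) + (8475 - 1*17745)) = √(1/(29 - 44*12 + 29*12) + (8475 - 1*17745)) = √(1/(29 - 528 + 348) + (8475 - 17745)) = √(1/(-151) - 9270) = √(-1/151 - 9270) = √(-1399771/151) = I*√211365421/151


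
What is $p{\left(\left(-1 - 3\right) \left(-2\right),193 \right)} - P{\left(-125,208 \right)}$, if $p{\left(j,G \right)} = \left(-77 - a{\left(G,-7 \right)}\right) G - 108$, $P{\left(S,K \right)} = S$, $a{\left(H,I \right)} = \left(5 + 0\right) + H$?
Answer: $-53058$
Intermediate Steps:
$a{\left(H,I \right)} = 5 + H$
$p{\left(j,G \right)} = -108 + G \left(-82 - G\right)$ ($p{\left(j,G \right)} = \left(-77 - \left(5 + G\right)\right) G - 108 = \left(-82 - G\right) G - 108 = G \left(-82 - G\right) - 108 = -108 + G \left(-82 - G\right)$)
$p{\left(\left(-1 - 3\right) \left(-2\right),193 \right)} - P{\left(-125,208 \right)} = \left(-108 - 193^{2} - 15826\right) - -125 = \left(-108 - 37249 - 15826\right) + 125 = -53183 + 125 = -53058$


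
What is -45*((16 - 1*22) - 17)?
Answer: 1035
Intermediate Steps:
-45*((16 - 1*22) - 17) = -45*((16 - 22) - 17) = -45*(-6 - 17) = -45*(-23) = 1035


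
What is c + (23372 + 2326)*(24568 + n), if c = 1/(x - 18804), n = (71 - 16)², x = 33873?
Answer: 10685200569067/15069 ≈ 7.0909e+8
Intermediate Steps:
n = 3025 (n = 55² = 3025)
c = 1/15069 (c = 1/(33873 - 18804) = 1/15069 ≈ 6.6361e-5)
c + (23372 + 2326)*(24568 + n) = 1/15069 + (23372 + 2326)*(24568 + 3025) = 1/15069 + 25698*27593 = 1/15069 + 709084914 = 10685200569067/15069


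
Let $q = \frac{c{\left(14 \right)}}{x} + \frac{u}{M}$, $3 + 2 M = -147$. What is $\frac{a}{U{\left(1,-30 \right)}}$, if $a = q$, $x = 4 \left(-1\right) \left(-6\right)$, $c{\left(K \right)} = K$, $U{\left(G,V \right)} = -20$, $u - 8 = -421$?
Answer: $- \frac{609}{2000} \approx -0.3045$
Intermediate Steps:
$u = -413$ ($u = 8 - 421 = -413$)
$M = -75$ ($M = - \frac{3}{2} + \frac{1}{2} \left(-147\right) = - \frac{3}{2} - \frac{147}{2} = -75$)
$x = 24$ ($x = \left(-4\right) \left(-6\right) = 24$)
$q = \frac{609}{100}$ ($q = \frac{14}{24} - \frac{413}{-75} = 14 \cdot \frac{1}{24} - - \frac{413}{75} = \frac{7}{12} + \frac{413}{75} = \frac{609}{100} \approx 6.09$)
$a = \frac{609}{100} \approx 6.09$
$\frac{a}{U{\left(1,-30 \right)}} = \frac{609}{100 \left(-20\right)} = \frac{609}{100} \left(- \frac{1}{20}\right) = - \frac{609}{2000}$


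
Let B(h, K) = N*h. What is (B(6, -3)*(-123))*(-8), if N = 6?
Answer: 35424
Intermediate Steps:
B(h, K) = 6*h
(B(6, -3)*(-123))*(-8) = ((6*6)*(-123))*(-8) = (36*(-123))*(-8) = -4428*(-8) = 35424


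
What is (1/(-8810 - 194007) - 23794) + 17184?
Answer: -1340620371/202817 ≈ -6610.0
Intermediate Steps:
(1/(-8810 - 194007) - 23794) + 17184 = (1/(-202817) - 23794) + 17184 = (-1/202817 - 23794) + 17184 = -4825827699/202817 + 17184 = -1340620371/202817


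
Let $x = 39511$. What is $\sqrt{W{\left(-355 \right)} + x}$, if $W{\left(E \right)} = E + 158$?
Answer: $\sqrt{39314} \approx 198.28$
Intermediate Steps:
$W{\left(E \right)} = 158 + E$
$\sqrt{W{\left(-355 \right)} + x} = \sqrt{\left(158 - 355\right) + 39511} = \sqrt{-197 + 39511} = \sqrt{39314}$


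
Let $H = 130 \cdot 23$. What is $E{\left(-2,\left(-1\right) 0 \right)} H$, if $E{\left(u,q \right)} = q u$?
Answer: $0$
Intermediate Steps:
$H = 2990$
$E{\left(-2,\left(-1\right) 0 \right)} H = \left(-1\right) 0 \left(-2\right) 2990 = 0 \left(-2\right) 2990 = 0 \cdot 2990 = 0$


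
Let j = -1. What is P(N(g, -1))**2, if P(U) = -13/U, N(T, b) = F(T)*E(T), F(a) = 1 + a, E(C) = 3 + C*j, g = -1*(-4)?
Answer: 169/25 ≈ 6.7600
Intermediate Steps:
g = 4
E(C) = 3 - C (E(C) = 3 + C*(-1) = 3 - C)
N(T, b) = (1 + T)*(3 - T)
P(N(g, -1))**2 = (-13*1/((1 + 4)*(3 - 1*4)))**2 = (-13*1/(5*(3 - 4)))**2 = (-13/(5*(-1)))**2 = (-13/(-5))**2 = (-13*(-1/5))**2 = (13/5)**2 = 169/25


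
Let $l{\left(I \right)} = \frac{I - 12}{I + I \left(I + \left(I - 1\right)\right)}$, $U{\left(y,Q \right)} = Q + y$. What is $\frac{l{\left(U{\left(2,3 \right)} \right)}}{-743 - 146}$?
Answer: $\frac{1}{6350} \approx 0.00015748$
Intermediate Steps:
$l{\left(I \right)} = \frac{-12 + I}{I + I \left(-1 + 2 I\right)}$ ($l{\left(I \right)} = \frac{-12 + I}{I + I \left(I + \left(-1 + I\right)\right)} = \frac{-12 + I}{I + I \left(-1 + 2 I\right)}$)
$\frac{l{\left(U{\left(2,3 \right)} \right)}}{-743 - 146} = \frac{\frac{1}{2} \frac{1}{\left(3 + 2\right)^{2}} \left(-12 + \left(3 + 2\right)\right)}{-743 - 146} = \frac{\frac{1}{2} \cdot \frac{1}{25} \left(-12 + 5\right)}{-889} = \frac{1}{2} \cdot \frac{1}{25} \left(-7\right) \left(- \frac{1}{889}\right) = \left(- \frac{7}{50}\right) \left(- \frac{1}{889}\right) = \frac{1}{6350}$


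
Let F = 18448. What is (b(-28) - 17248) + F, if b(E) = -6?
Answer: 1194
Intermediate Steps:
(b(-28) - 17248) + F = (-6 - 17248) + 18448 = -17254 + 18448 = 1194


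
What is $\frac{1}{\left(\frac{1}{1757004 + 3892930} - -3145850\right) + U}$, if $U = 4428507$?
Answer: $\frac{5649934}{42794617142439} \approx 1.3202 \cdot 10^{-7}$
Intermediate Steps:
$\frac{1}{\left(\frac{1}{1757004 + 3892930} - -3145850\right) + U} = \frac{1}{\left(\frac{1}{1757004 + 3892930} - -3145850\right) + 4428507} = \frac{1}{\left(\frac{1}{5649934} + 3145850\right) + 4428507} = \frac{1}{\frac{17773844873901}{5649934} + 4428507} = \frac{1}{\frac{42794617142439}{5649934}} = \frac{5649934}{42794617142439}$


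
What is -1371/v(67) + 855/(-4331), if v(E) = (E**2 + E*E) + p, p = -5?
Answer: -4536572/12954021 ≈ -0.35021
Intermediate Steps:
v(E) = -5 + 2*E**2 (v(E) = (E**2 + E*E) - 5 = (E**2 + E**2) - 5 = 2*E**2 - 5 = -5 + 2*E**2)
-1371/v(67) + 855/(-4331) = -1371/(-5 + 2*67**2) + 855/(-4331) = -1371/(-5 + 2*4489) + 855*(-1/4331) = -1371/(-5 + 8978) - 855/4331 = -1371/8973 - 855/4331 = -1371*1/8973 - 855/4331 = -457/2991 - 855/4331 = -4536572/12954021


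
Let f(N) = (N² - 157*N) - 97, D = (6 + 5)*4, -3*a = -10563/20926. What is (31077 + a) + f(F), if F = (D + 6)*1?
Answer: 536336901/20926 ≈ 25630.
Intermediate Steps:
a = 3521/20926 (a = -(-3521)/20926 = -⅓*(-10563/20926) = 3521/20926 ≈ 0.16826)
D = 44 (D = 11*4 = 44)
F = 50 (F = (44 + 6)*1 = 50*1 = 50)
f(N) = -97 + N² - 157*N
(31077 + a) + f(F) = (31077 + 3521/20926) + (-97 + 50² - 157*50) = 650320823/20926 + (-97 + 2500 - 7850) = 650320823/20926 - 5447 = 536336901/20926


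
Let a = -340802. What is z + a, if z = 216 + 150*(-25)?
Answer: -344336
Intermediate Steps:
z = -3534 (z = 216 - 3750 = -3534)
z + a = -3534 - 340802 = -344336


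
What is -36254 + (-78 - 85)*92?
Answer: -51250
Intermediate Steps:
-36254 + (-78 - 85)*92 = -36254 - 163*92 = -36254 - 14996 = -51250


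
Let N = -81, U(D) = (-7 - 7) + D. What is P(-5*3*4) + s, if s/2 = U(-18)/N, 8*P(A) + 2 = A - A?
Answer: 175/324 ≈ 0.54012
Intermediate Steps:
U(D) = -14 + D
P(A) = -¼ (P(A) = -¼ + (A - A)/8 = -¼ + (⅛)*0 = -¼ + 0 = -¼)
s = 64/81 (s = 2*((-14 - 18)/(-81)) = 2*(-32*(-1/81)) = 2*(32/81) = 64/81 ≈ 0.79012)
P(-5*3*4) + s = -¼ + 64/81 = 175/324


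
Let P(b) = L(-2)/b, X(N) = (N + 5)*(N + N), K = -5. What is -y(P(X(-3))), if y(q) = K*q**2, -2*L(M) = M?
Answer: 5/144 ≈ 0.034722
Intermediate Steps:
L(M) = -M/2
X(N) = 2*N*(5 + N) (X(N) = (5 + N)*(2*N) = 2*N*(5 + N))
P(b) = 1/b (P(b) = (-1/2*(-2))/b = 1/b)
y(q) = -5*q**2
-y(P(X(-3))) = -(-5)*(1/(2*(-3)*(5 - 3)))**2 = -(-5)*(1/(2*(-3)*2))**2 = -(-5)*(1/(-12))**2 = -(-5)*(-1/12)**2 = -(-5)/144 = -1*(-5/144) = 5/144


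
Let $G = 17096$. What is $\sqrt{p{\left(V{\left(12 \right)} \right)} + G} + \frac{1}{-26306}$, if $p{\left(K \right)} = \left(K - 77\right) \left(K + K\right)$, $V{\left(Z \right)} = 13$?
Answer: $- \frac{1}{26306} + 2 \sqrt{3858} \approx 124.23$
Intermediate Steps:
$p{\left(K \right)} = 2 K \left(-77 + K\right)$ ($p{\left(K \right)} = \left(-77 + K\right) 2 K = 2 K \left(-77 + K\right)$)
$\sqrt{p{\left(V{\left(12 \right)} \right)} + G} + \frac{1}{-26306} = \sqrt{2 \cdot 13 \left(-77 + 13\right) + 17096} + \frac{1}{-26306} = \sqrt{2 \cdot 13 \left(-64\right) + 17096} - \frac{1}{26306} = \sqrt{-1664 + 17096} - \frac{1}{26306} = \sqrt{15432} - \frac{1}{26306} = 2 \sqrt{3858} - \frac{1}{26306} = - \frac{1}{26306} + 2 \sqrt{3858}$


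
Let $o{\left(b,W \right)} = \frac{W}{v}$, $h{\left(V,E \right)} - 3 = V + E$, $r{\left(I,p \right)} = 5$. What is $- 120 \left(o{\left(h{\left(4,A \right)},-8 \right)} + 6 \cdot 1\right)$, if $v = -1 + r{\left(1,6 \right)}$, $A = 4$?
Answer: $-480$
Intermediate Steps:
$h{\left(V,E \right)} = 3 + E + V$ ($h{\left(V,E \right)} = 3 + \left(V + E\right) = 3 + \left(E + V\right) = 3 + E + V$)
$v = 4$ ($v = -1 + 5 = 4$)
$o{\left(b,W \right)} = \frac{W}{4}$
$- 120 \left(o{\left(h{\left(4,A \right)},-8 \right)} + 6 \cdot 1\right) = - 120 \left(\frac{1}{4} \left(-8\right) + 6 \cdot 1\right) = - 120 \left(-2 + 6\right) = \left(-120\right) 4 = -480$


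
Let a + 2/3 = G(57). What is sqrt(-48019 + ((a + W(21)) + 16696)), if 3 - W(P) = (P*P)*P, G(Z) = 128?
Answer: I*sqrt(364083)/3 ≈ 201.13*I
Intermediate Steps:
a = 382/3 (a = -2/3 + 128 = 382/3 ≈ 127.33)
W(P) = 3 - P**3 (W(P) = 3 - P*P*P = 3 - P**2*P = 3 - P**3)
sqrt(-48019 + ((a + W(21)) + 16696)) = sqrt(-48019 + ((382/3 + (3 - 1*21**3)) + 16696)) = sqrt(-48019 + ((382/3 + (3 - 1*9261)) + 16696)) = sqrt(-48019 + ((382/3 + (3 - 9261)) + 16696)) = sqrt(-48019 + ((382/3 - 9258) + 16696)) = sqrt(-48019 + (-27392/3 + 16696)) = sqrt(-48019 + 22696/3) = sqrt(-121361/3) = I*sqrt(364083)/3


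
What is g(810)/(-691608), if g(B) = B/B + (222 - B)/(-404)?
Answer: -31/8731551 ≈ -3.5503e-6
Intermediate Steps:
g(B) = 91/202 + B/404 (g(B) = 1 + (222 - B)*(-1/404) = 1 + (-111/202 + B/404) = 91/202 + B/404)
g(810)/(-691608) = (91/202 + (1/404)*810)/(-691608) = (91/202 + 405/202)*(-1/691608) = (248/101)*(-1/691608) = -31/8731551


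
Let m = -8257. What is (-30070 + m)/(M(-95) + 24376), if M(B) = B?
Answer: -38327/24281 ≈ -1.5785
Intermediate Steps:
(-30070 + m)/(M(-95) + 24376) = (-30070 - 8257)/(-95 + 24376) = -38327/24281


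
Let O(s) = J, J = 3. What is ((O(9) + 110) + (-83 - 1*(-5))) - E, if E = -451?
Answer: 486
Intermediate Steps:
O(s) = 3
((O(9) + 110) + (-83 - 1*(-5))) - E = ((3 + 110) + (-83 - 1*(-5))) - 1*(-451) = (113 + (-83 + 5)) + 451 = (113 - 78) + 451 = 35 + 451 = 486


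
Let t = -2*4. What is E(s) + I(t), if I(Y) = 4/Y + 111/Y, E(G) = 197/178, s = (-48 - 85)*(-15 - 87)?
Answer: -9447/712 ≈ -13.268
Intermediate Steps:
s = 13566 (s = -133*(-102) = 13566)
E(G) = 197/178 (E(G) = 197*(1/178) = 197/178)
t = -8
I(Y) = 115/Y
E(s) + I(t) = 197/178 + 115/(-8) = 197/178 + 115*(-⅛) = 197/178 - 115/8 = -9447/712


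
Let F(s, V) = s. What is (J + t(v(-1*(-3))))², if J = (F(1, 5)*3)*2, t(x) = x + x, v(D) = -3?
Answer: 0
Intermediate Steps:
t(x) = 2*x
J = 6 (J = (1*3)*2 = 3*2 = 6)
(J + t(v(-1*(-3))))² = (6 + 2*(-3))² = (6 - 6)² = 0² = 0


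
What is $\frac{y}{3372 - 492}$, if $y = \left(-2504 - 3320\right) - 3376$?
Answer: $- \frac{115}{36} \approx -3.1944$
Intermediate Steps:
$y = -9200$ ($y = -5824 - 3376 = -9200$)
$\frac{y}{3372 - 492} = - \frac{9200}{3372 - 492} = - \frac{9200}{2880} = \left(-9200\right) \frac{1}{2880} = - \frac{115}{36}$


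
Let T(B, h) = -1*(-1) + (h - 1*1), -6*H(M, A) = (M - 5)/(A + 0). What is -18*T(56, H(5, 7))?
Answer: 0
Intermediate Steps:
H(M, A) = -(-5 + M)/(6*A) (H(M, A) = -(M - 5)/(6*(A + 0)) = -(-5 + M)/(6*A))
T(B, h) = h (T(B, h) = 1 + (h - 1) = 1 + (-1 + h) = h)
-18*T(56, H(5, 7)) = -3*(5 - 1*5)/7 = -3*(5 - 5)/7 = -3*0/7 = -18*0 = 0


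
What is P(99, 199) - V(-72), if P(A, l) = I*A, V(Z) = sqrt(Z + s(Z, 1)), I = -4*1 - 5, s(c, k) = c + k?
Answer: -891 - I*sqrt(143) ≈ -891.0 - 11.958*I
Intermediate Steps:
I = -9 (I = -4 - 5 = -9)
V(Z) = sqrt(1 + 2*Z) (V(Z) = sqrt(Z + (Z + 1)) = sqrt(Z + (1 + Z)) = sqrt(1 + 2*Z))
P(A, l) = -9*A
P(99, 199) - V(-72) = -9*99 - sqrt(1 + 2*(-72)) = -891 - sqrt(1 - 144) = -891 - sqrt(-143) = -891 - I*sqrt(143)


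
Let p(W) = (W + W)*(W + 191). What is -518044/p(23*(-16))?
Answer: -129511/32568 ≈ -3.9766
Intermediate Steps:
p(W) = 2*W*(191 + W) (p(W) = (2*W)*(191 + W) = 2*W*(191 + W))
-518044/p(23*(-16)) = -518044*(-1/(736*(191 + 23*(-16)))) = -518044*(-1/(736*(191 - 368))) = -518044/(2*(-368)*(-177)) = -518044/130272 = -518044*1/130272 = -129511/32568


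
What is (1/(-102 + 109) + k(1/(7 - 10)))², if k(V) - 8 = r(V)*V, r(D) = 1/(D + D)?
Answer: 14641/196 ≈ 74.699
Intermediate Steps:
r(D) = 1/(2*D)
k(V) = 17/2 (k(V) = 8 + (1/(2*V))*V = 8 + ½ = 17/2)
(1/(-102 + 109) + k(1/(7 - 10)))² = (1/(-102 + 109) + 17/2)² = (1/7 + 17/2)² = (⅐ + 17/2)² = (121/14)² = 14641/196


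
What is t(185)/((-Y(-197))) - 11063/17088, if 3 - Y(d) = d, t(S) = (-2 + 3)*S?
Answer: -134347/85440 ≈ -1.5724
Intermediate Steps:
t(S) = S (t(S) = 1*S = S)
Y(d) = 3 - d
t(185)/((-Y(-197))) - 11063/17088 = 185/((-(3 - 1*(-197)))) - 11063/17088 = 185/((-(3 + 197))) - 11063*1/17088 = 185/((-1*200)) - 11063/17088 = 185/(-200) - 11063/17088 = 185*(-1/200) - 11063/17088 = -37/40 - 11063/17088 = -134347/85440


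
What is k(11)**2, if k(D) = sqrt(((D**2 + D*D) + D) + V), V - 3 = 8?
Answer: 264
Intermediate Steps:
V = 11 (V = 3 + 8 = 11)
k(D) = sqrt(11 + D + 2*D**2) (k(D) = sqrt(((D**2 + D*D) + D) + 11) = sqrt(((D**2 + D**2) + D) + 11) = sqrt((2*D**2 + D) + 11) = sqrt((D + 2*D**2) + 11) = sqrt(11 + D + 2*D**2))
k(11)**2 = (sqrt(11 + 11 + 2*11**2))**2 = (sqrt(11 + 11 + 2*121))**2 = (sqrt(11 + 11 + 242))**2 = (sqrt(264))**2 = (2*sqrt(66))**2 = 264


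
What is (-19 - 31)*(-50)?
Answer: 2500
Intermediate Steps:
(-19 - 31)*(-50) = -50*(-50) = 2500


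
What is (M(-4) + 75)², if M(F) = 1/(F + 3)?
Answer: 5476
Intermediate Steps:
M(F) = 1/(3 + F)
(M(-4) + 75)² = (1/(3 - 4) + 75)² = (1/(-1) + 75)² = (-1 + 75)² = 74² = 5476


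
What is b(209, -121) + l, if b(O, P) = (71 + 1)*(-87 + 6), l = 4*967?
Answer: -1964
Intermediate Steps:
l = 3868
b(O, P) = -5832 (b(O, P) = 72*(-81) = -5832)
b(209, -121) + l = -5832 + 3868 = -1964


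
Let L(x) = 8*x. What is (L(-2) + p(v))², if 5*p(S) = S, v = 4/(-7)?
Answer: 318096/1225 ≈ 259.67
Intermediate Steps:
v = -4/7 (v = 4*(-⅐) = -4/7 ≈ -0.57143)
p(S) = S/5
(L(-2) + p(v))² = (8*(-2) + (⅕)*(-4/7))² = (-16 - 4/35)² = (-564/35)² = 318096/1225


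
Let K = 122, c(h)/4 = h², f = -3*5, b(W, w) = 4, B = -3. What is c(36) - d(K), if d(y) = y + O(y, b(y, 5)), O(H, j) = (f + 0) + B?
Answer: 5080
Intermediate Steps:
f = -15
O(H, j) = -18 (O(H, j) = (-15 + 0) - 3 = -15 - 3 = -18)
c(h) = 4*h²
d(y) = -18 + y (d(y) = y - 18 = -18 + y)
c(36) - d(K) = 4*36² - (-18 + 122) = 4*1296 - 1*104 = 5184 - 104 = 5080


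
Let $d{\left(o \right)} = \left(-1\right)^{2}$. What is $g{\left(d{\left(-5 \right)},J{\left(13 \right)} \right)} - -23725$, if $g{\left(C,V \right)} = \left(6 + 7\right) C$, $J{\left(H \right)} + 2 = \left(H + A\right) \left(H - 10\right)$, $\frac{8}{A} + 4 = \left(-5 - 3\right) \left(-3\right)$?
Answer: $23738$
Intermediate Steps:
$A = \frac{2}{5}$ ($A = \frac{8}{-4 + \left(-5 - 3\right) \left(-3\right)} = \frac{8}{-4 - -24} = \frac{8}{-4 + 24} = \frac{8}{20} = 8 \cdot \frac{1}{20} = \frac{2}{5} \approx 0.4$)
$d{\left(o \right)} = 1$
$J{\left(H \right)} = -2 + \left(-10 + H\right) \left(\frac{2}{5} + H\right)$ ($J{\left(H \right)} = -2 + \left(H + \frac{2}{5}\right) \left(H - 10\right) = -2 + \left(\frac{2}{5} + H\right) \left(-10 + H\right) = -2 + \left(-10 + H\right) \left(\frac{2}{5} + H\right)$)
$g{\left(C,V \right)} = 13 C$
$g{\left(d{\left(-5 \right)},J{\left(13 \right)} \right)} - -23725 = 13 \cdot 1 - -23725 = 13 + 23725 = 23738$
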